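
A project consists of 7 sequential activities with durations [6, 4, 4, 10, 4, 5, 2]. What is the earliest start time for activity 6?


Activity 6 starts after activities 1 through 5 complete.
Predecessor durations: [6, 4, 4, 10, 4]
ES = 6 + 4 + 4 + 10 + 4 = 28

28


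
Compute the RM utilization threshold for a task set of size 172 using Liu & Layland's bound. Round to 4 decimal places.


Compute 2^(1/172) = 1.0040380565
Subtract 1: 1.0040380565 - 1 = 0.0040380565
Multiply by n: 172 * 0.0040380565 = 0.6945457180
Round to 4 dp: 0.6945

0.6945


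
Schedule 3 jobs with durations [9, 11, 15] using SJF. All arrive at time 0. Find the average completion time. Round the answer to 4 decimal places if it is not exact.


SJF order (ascending): [9, 11, 15]
Completion times:
  Job 1: burst=9, C=9
  Job 2: burst=11, C=20
  Job 3: burst=15, C=35
Average completion = 64/3 = 21.3333

21.3333


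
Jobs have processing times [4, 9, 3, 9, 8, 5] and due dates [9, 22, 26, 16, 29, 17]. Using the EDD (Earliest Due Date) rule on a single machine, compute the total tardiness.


Sort by due date (EDD order): [(4, 9), (9, 16), (5, 17), (9, 22), (3, 26), (8, 29)]
Compute completion times and tardiness:
  Job 1: p=4, d=9, C=4, tardiness=max(0,4-9)=0
  Job 2: p=9, d=16, C=13, tardiness=max(0,13-16)=0
  Job 3: p=5, d=17, C=18, tardiness=max(0,18-17)=1
  Job 4: p=9, d=22, C=27, tardiness=max(0,27-22)=5
  Job 5: p=3, d=26, C=30, tardiness=max(0,30-26)=4
  Job 6: p=8, d=29, C=38, tardiness=max(0,38-29)=9
Total tardiness = 19

19


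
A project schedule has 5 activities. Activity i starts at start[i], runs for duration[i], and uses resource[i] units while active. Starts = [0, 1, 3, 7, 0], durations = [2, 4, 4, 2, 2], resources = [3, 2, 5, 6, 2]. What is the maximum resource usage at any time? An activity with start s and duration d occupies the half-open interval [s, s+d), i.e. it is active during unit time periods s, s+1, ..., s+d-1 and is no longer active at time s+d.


Each activity i is active on [start_i, start_i + duration_i).
Compute total resource usage per time slot:
  t=0: active resources = [3, 2], total = 5
  t=1: active resources = [3, 2, 2], total = 7
  t=2: active resources = [2], total = 2
  t=3: active resources = [2, 5], total = 7
  t=4: active resources = [2, 5], total = 7
  t=5: active resources = [5], total = 5
  t=6: active resources = [5], total = 5
  t=7: active resources = [6], total = 6
  t=8: active resources = [6], total = 6
Peak resource demand = 7

7


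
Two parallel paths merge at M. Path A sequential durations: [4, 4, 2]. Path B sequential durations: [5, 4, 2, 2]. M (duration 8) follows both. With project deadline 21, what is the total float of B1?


Forward pass: ES(B1) = sum of predecessors on chain B = 0
EF = ES + duration = 0 + 5 = 5
Backward pass: LF(M) = deadline = 21; LS(M) = 21 - 8 = 13
LF(B1) = LS(M) - sum(successors on chain B) = 13 - 8 = 5
LS = LF - duration = 5 - 5 = 0
Total float = LS - ES = 0 - 0 = 0

0


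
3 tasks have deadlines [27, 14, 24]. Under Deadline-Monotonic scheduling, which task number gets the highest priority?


Sort tasks by relative deadline (ascending):
  Task 2: deadline = 14
  Task 3: deadline = 24
  Task 1: deadline = 27
Priority order (highest first): [2, 3, 1]
Highest priority task = 2

2


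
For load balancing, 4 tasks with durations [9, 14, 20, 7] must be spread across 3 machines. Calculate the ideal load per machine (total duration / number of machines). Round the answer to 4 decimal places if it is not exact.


Total processing time = 9 + 14 + 20 + 7 = 50
Number of machines = 3
Ideal balanced load = 50 / 3 = 16.6667

16.6667


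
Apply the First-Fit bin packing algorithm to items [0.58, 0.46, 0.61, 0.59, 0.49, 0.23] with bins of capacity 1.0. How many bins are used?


Place items sequentially using First-Fit:
  Item 0.58 -> new Bin 1
  Item 0.46 -> new Bin 2
  Item 0.61 -> new Bin 3
  Item 0.59 -> new Bin 4
  Item 0.49 -> Bin 2 (now 0.95)
  Item 0.23 -> Bin 1 (now 0.81)
Total bins used = 4

4


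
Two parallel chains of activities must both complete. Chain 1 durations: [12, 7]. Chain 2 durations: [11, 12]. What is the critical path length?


Path A total = 12 + 7 = 19
Path B total = 11 + 12 = 23
Critical path = longest path = max(19, 23) = 23

23


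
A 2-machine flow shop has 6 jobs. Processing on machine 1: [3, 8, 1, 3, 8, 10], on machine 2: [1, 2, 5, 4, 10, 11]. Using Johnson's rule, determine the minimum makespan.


Apply Johnson's rule:
  Group 1 (a <= b): [(3, 1, 5), (4, 3, 4), (5, 8, 10), (6, 10, 11)]
  Group 2 (a > b): [(2, 8, 2), (1, 3, 1)]
Optimal job order: [3, 4, 5, 6, 2, 1]
Schedule:
  Job 3: M1 done at 1, M2 done at 6
  Job 4: M1 done at 4, M2 done at 10
  Job 5: M1 done at 12, M2 done at 22
  Job 6: M1 done at 22, M2 done at 33
  Job 2: M1 done at 30, M2 done at 35
  Job 1: M1 done at 33, M2 done at 36
Makespan = 36

36


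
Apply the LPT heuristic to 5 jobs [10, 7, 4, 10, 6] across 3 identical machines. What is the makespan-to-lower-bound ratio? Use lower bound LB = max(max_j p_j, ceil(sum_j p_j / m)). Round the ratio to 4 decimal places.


LPT order: [10, 10, 7, 6, 4]
Machine loads after assignment: [14, 10, 13]
LPT makespan = 14
Lower bound = max(max_job, ceil(total/3)) = max(10, 13) = 13
Ratio = 14 / 13 = 1.0769

1.0769


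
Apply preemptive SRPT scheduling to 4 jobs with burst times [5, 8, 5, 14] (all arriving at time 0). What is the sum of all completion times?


Since all jobs arrive at t=0, SRPT equals SPT ordering.
SPT order: [5, 5, 8, 14]
Completion times:
  Job 1: p=5, C=5
  Job 2: p=5, C=10
  Job 3: p=8, C=18
  Job 4: p=14, C=32
Total completion time = 5 + 10 + 18 + 32 = 65

65


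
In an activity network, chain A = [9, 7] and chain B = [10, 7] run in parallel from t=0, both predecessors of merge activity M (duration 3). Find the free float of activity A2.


ES(A2) = sum of predecessors on chain A = 9
EF(A2) = ES + duration = 9 + 7 = 16
Successor of A2 is M. ES(M) = max(sum(A), sum(B)) = max(16, 17) = 17
Free float = ES(successor) - EF(current) = 17 - 16 = 1

1


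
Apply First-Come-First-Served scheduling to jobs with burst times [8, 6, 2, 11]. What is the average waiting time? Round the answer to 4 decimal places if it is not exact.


FCFS order (as given): [8, 6, 2, 11]
Waiting times:
  Job 1: wait = 0
  Job 2: wait = 8
  Job 3: wait = 14
  Job 4: wait = 16
Sum of waiting times = 38
Average waiting time = 38/4 = 9.5

9.5


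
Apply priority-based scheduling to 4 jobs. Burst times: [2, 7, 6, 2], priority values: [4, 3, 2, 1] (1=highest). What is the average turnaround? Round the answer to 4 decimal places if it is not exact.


Sort by priority (ascending = highest first):
Order: [(1, 2), (2, 6), (3, 7), (4, 2)]
Completion times:
  Priority 1, burst=2, C=2
  Priority 2, burst=6, C=8
  Priority 3, burst=7, C=15
  Priority 4, burst=2, C=17
Average turnaround = 42/4 = 10.5

10.5


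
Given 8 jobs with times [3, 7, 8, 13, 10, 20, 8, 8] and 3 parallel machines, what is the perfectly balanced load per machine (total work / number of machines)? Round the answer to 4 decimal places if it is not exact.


Total processing time = 3 + 7 + 8 + 13 + 10 + 20 + 8 + 8 = 77
Number of machines = 3
Ideal balanced load = 77 / 3 = 25.6667

25.6667


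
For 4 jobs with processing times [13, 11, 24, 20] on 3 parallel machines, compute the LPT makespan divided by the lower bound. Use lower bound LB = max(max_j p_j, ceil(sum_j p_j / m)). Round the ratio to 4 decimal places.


LPT order: [24, 20, 13, 11]
Machine loads after assignment: [24, 20, 24]
LPT makespan = 24
Lower bound = max(max_job, ceil(total/3)) = max(24, 23) = 24
Ratio = 24 / 24 = 1.0

1.0


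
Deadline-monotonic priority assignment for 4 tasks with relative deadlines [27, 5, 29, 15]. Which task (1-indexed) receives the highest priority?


Sort tasks by relative deadline (ascending):
  Task 2: deadline = 5
  Task 4: deadline = 15
  Task 1: deadline = 27
  Task 3: deadline = 29
Priority order (highest first): [2, 4, 1, 3]
Highest priority task = 2

2


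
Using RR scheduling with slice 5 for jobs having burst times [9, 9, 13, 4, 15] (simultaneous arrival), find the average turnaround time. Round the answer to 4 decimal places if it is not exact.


Time quantum = 5
Execution trace:
  J1 runs 5 units, time = 5
  J2 runs 5 units, time = 10
  J3 runs 5 units, time = 15
  J4 runs 4 units, time = 19
  J5 runs 5 units, time = 24
  J1 runs 4 units, time = 28
  J2 runs 4 units, time = 32
  J3 runs 5 units, time = 37
  J5 runs 5 units, time = 42
  J3 runs 3 units, time = 45
  J5 runs 5 units, time = 50
Finish times: [28, 32, 45, 19, 50]
Average turnaround = 174/5 = 34.8

34.8


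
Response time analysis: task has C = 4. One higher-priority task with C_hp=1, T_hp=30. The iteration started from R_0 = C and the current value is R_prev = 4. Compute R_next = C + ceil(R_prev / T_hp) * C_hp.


R_next = C + ceil(R_prev / T_hp) * C_hp
ceil(4 / 30) = ceil(0.1333) = 1
Interference = 1 * 1 = 1
R_next = 4 + 1 = 5

5


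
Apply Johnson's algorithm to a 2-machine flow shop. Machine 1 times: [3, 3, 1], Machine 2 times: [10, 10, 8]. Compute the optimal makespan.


Apply Johnson's rule:
  Group 1 (a <= b): [(3, 1, 8), (1, 3, 10), (2, 3, 10)]
  Group 2 (a > b): []
Optimal job order: [3, 1, 2]
Schedule:
  Job 3: M1 done at 1, M2 done at 9
  Job 1: M1 done at 4, M2 done at 19
  Job 2: M1 done at 7, M2 done at 29
Makespan = 29

29


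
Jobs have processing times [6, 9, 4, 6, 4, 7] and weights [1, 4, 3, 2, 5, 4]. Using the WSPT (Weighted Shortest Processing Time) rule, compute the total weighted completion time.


Compute p/w ratios and sort ascending (WSPT): [(4, 5), (4, 3), (7, 4), (9, 4), (6, 2), (6, 1)]
Compute weighted completion times:
  Job (p=4,w=5): C=4, w*C=5*4=20
  Job (p=4,w=3): C=8, w*C=3*8=24
  Job (p=7,w=4): C=15, w*C=4*15=60
  Job (p=9,w=4): C=24, w*C=4*24=96
  Job (p=6,w=2): C=30, w*C=2*30=60
  Job (p=6,w=1): C=36, w*C=1*36=36
Total weighted completion time = 296

296


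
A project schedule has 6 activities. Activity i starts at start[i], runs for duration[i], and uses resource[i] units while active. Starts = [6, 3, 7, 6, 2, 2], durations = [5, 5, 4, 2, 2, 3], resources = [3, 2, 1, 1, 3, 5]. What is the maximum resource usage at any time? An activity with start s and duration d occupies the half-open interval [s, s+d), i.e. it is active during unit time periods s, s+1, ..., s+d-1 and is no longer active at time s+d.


Each activity i is active on [start_i, start_i + duration_i).
Compute total resource usage per time slot:
  t=0: active resources = [], total = 0
  t=1: active resources = [], total = 0
  t=2: active resources = [3, 5], total = 8
  t=3: active resources = [2, 3, 5], total = 10
  t=4: active resources = [2, 5], total = 7
  t=5: active resources = [2], total = 2
  t=6: active resources = [3, 2, 1], total = 6
  t=7: active resources = [3, 2, 1, 1], total = 7
  t=8: active resources = [3, 1], total = 4
  t=9: active resources = [3, 1], total = 4
  t=10: active resources = [3, 1], total = 4
Peak resource demand = 10

10


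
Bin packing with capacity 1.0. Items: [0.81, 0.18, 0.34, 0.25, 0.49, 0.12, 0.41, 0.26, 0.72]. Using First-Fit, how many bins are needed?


Place items sequentially using First-Fit:
  Item 0.81 -> new Bin 1
  Item 0.18 -> Bin 1 (now 0.99)
  Item 0.34 -> new Bin 2
  Item 0.25 -> Bin 2 (now 0.59)
  Item 0.49 -> new Bin 3
  Item 0.12 -> Bin 2 (now 0.71)
  Item 0.41 -> Bin 3 (now 0.9)
  Item 0.26 -> Bin 2 (now 0.97)
  Item 0.72 -> new Bin 4
Total bins used = 4

4


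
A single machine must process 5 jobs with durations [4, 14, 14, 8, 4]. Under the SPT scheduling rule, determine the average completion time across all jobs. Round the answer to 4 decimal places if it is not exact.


Sort jobs by processing time (SPT order): [4, 4, 8, 14, 14]
Compute completion times sequentially:
  Job 1: processing = 4, completes at 4
  Job 2: processing = 4, completes at 8
  Job 3: processing = 8, completes at 16
  Job 4: processing = 14, completes at 30
  Job 5: processing = 14, completes at 44
Sum of completion times = 102
Average completion time = 102/5 = 20.4

20.4


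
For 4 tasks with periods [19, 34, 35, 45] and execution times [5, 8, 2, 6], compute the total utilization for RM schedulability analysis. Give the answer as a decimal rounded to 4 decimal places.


Compute individual utilizations (exact fractions):
  Task 1: C/T = 5/19 (approx. 0.2632)
  Task 2: C/T = 8/34 = 4/17 (approx. 0.2353)
  Task 3: C/T = 2/35 (approx. 0.0571)
  Task 4: C/T = 6/45 = 2/15 (approx. 0.1333)
Total utilization U = 5/19 + 4/17 + 2/35 + 2/15 = 4673/6783
Rounded to 4 decimal places: U = 0.6889
RM (Liu & Layland) bound for 4 tasks = 0.756828; compare with U = 4673/6783 (approx. 0.688928)
U <= bound, so schedulable by RM sufficient condition.

0.6889


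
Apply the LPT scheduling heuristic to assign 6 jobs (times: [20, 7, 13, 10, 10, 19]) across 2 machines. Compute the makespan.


Sort jobs in decreasing order (LPT): [20, 19, 13, 10, 10, 7]
Assign each job to the least loaded machine:
  Machine 1: jobs [20, 10, 10], load = 40
  Machine 2: jobs [19, 13, 7], load = 39
Makespan = max load = 40

40


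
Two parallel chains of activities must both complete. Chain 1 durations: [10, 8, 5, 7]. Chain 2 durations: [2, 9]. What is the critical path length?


Path A total = 10 + 8 + 5 + 7 = 30
Path B total = 2 + 9 = 11
Critical path = longest path = max(30, 11) = 30

30


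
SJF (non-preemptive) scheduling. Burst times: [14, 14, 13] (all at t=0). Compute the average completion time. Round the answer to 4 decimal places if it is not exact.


SJF order (ascending): [13, 14, 14]
Completion times:
  Job 1: burst=13, C=13
  Job 2: burst=14, C=27
  Job 3: burst=14, C=41
Average completion = 81/3 = 27.0

27.0


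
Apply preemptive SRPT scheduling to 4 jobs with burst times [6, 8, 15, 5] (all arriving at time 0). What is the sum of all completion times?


Since all jobs arrive at t=0, SRPT equals SPT ordering.
SPT order: [5, 6, 8, 15]
Completion times:
  Job 1: p=5, C=5
  Job 2: p=6, C=11
  Job 3: p=8, C=19
  Job 4: p=15, C=34
Total completion time = 5 + 11 + 19 + 34 = 69

69


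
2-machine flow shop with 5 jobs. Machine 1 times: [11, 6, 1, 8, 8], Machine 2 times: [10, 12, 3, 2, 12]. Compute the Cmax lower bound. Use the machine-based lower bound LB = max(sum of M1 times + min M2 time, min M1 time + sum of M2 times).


LB1 = sum(M1 times) + min(M2 times) = 34 + 2 = 36
LB2 = min(M1 times) + sum(M2 times) = 1 + 39 = 40
Lower bound = max(LB1, LB2) = max(36, 40) = 40

40


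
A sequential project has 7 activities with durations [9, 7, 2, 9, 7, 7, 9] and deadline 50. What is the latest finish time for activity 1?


LF(activity 1) = deadline - sum of successor durations
Successors: activities 2 through 7 with durations [7, 2, 9, 7, 7, 9]
Sum of successor durations = 41
LF = 50 - 41 = 9

9


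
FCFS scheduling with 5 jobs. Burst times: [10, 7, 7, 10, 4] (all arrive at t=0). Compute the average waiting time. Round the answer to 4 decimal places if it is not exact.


FCFS order (as given): [10, 7, 7, 10, 4]
Waiting times:
  Job 1: wait = 0
  Job 2: wait = 10
  Job 3: wait = 17
  Job 4: wait = 24
  Job 5: wait = 34
Sum of waiting times = 85
Average waiting time = 85/5 = 17.0

17.0


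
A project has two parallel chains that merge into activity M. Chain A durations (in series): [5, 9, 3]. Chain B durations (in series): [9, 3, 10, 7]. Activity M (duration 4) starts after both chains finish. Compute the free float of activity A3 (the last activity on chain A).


ES(A3) = sum of predecessors on chain A = 14
EF(A3) = ES + duration = 14 + 3 = 17
Successor of A3 is M. ES(M) = max(sum(A), sum(B)) = max(17, 29) = 29
Free float = ES(successor) - EF(current) = 29 - 17 = 12

12


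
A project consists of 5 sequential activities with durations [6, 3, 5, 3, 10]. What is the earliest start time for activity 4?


Activity 4 starts after activities 1 through 3 complete.
Predecessor durations: [6, 3, 5]
ES = 6 + 3 + 5 = 14

14


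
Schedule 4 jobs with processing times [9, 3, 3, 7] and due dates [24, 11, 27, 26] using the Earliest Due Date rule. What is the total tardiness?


Sort by due date (EDD order): [(3, 11), (9, 24), (7, 26), (3, 27)]
Compute completion times and tardiness:
  Job 1: p=3, d=11, C=3, tardiness=max(0,3-11)=0
  Job 2: p=9, d=24, C=12, tardiness=max(0,12-24)=0
  Job 3: p=7, d=26, C=19, tardiness=max(0,19-26)=0
  Job 4: p=3, d=27, C=22, tardiness=max(0,22-27)=0
Total tardiness = 0

0


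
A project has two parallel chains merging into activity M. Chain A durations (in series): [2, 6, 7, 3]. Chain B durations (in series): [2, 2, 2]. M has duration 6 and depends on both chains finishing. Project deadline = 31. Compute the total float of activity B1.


Forward pass: ES(B1) = sum of predecessors on chain B = 0
EF = ES + duration = 0 + 2 = 2
Backward pass: LF(M) = deadline = 31; LS(M) = 31 - 6 = 25
LF(B1) = LS(M) - sum(successors on chain B) = 25 - 4 = 21
LS = LF - duration = 21 - 2 = 19
Total float = LS - ES = 19 - 0 = 19

19


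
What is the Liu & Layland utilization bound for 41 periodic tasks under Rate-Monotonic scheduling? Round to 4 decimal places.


Compute 2^(1/41) = 1.0170497444
Subtract 1: 1.0170497444 - 1 = 0.0170497444
Multiply by n: 41 * 0.0170497444 = 0.6990395204
Round to 4 dp: 0.6990

0.6990


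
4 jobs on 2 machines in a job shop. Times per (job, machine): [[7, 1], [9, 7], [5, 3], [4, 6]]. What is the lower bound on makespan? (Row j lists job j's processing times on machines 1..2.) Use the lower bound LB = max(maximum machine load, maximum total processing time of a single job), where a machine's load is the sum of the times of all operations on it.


Machine loads:
  Machine 1: 7 + 9 + 5 + 4 = 25
  Machine 2: 1 + 7 + 3 + 6 = 17
Max machine load = 25
Job totals:
  Job 1: 8
  Job 2: 16
  Job 3: 8
  Job 4: 10
Max job total = 16
Lower bound = max(25, 16) = 25

25


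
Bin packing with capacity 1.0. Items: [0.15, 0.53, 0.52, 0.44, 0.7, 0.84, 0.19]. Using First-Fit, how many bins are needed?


Place items sequentially using First-Fit:
  Item 0.15 -> new Bin 1
  Item 0.53 -> Bin 1 (now 0.68)
  Item 0.52 -> new Bin 2
  Item 0.44 -> Bin 2 (now 0.96)
  Item 0.7 -> new Bin 3
  Item 0.84 -> new Bin 4
  Item 0.19 -> Bin 1 (now 0.87)
Total bins used = 4

4


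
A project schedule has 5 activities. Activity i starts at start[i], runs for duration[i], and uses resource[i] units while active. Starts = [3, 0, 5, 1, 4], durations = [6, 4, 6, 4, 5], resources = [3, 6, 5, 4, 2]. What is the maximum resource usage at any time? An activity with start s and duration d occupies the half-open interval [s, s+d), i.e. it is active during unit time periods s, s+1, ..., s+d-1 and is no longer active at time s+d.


Each activity i is active on [start_i, start_i + duration_i).
Compute total resource usage per time slot:
  t=0: active resources = [6], total = 6
  t=1: active resources = [6, 4], total = 10
  t=2: active resources = [6, 4], total = 10
  t=3: active resources = [3, 6, 4], total = 13
  t=4: active resources = [3, 4, 2], total = 9
  t=5: active resources = [3, 5, 2], total = 10
  t=6: active resources = [3, 5, 2], total = 10
  t=7: active resources = [3, 5, 2], total = 10
  t=8: active resources = [3, 5, 2], total = 10
  t=9: active resources = [5], total = 5
  t=10: active resources = [5], total = 5
Peak resource demand = 13

13


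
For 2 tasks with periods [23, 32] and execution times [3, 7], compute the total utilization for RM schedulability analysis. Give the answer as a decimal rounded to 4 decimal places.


Compute individual utilizations (exact fractions):
  Task 1: C/T = 3/23 (approx. 0.1304)
  Task 2: C/T = 7/32 (approx. 0.2188)
Total utilization U = 3/23 + 7/32 = 257/736
Rounded to 4 decimal places: U = 0.3492
RM (Liu & Layland) bound for 2 tasks = 0.828427; compare with U = 257/736 (approx. 0.349185)
U <= bound, so schedulable by RM sufficient condition.

0.3492


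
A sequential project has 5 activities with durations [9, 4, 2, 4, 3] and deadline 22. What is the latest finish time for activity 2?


LF(activity 2) = deadline - sum of successor durations
Successors: activities 3 through 5 with durations [2, 4, 3]
Sum of successor durations = 9
LF = 22 - 9 = 13

13


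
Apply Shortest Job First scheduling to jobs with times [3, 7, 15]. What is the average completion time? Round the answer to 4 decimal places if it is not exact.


SJF order (ascending): [3, 7, 15]
Completion times:
  Job 1: burst=3, C=3
  Job 2: burst=7, C=10
  Job 3: burst=15, C=25
Average completion = 38/3 = 12.6667

12.6667


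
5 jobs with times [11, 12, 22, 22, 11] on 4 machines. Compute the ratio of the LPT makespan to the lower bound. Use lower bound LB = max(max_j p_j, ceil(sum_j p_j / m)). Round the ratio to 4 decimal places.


LPT order: [22, 22, 12, 11, 11]
Machine loads after assignment: [22, 22, 12, 22]
LPT makespan = 22
Lower bound = max(max_job, ceil(total/4)) = max(22, 20) = 22
Ratio = 22 / 22 = 1.0

1.0


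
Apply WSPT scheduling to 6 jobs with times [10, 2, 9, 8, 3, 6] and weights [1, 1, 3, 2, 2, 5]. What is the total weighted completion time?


Compute p/w ratios and sort ascending (WSPT): [(6, 5), (3, 2), (2, 1), (9, 3), (8, 2), (10, 1)]
Compute weighted completion times:
  Job (p=6,w=5): C=6, w*C=5*6=30
  Job (p=3,w=2): C=9, w*C=2*9=18
  Job (p=2,w=1): C=11, w*C=1*11=11
  Job (p=9,w=3): C=20, w*C=3*20=60
  Job (p=8,w=2): C=28, w*C=2*28=56
  Job (p=10,w=1): C=38, w*C=1*38=38
Total weighted completion time = 213

213


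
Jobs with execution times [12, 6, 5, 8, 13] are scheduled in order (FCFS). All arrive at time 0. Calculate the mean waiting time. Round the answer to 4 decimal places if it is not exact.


FCFS order (as given): [12, 6, 5, 8, 13]
Waiting times:
  Job 1: wait = 0
  Job 2: wait = 12
  Job 3: wait = 18
  Job 4: wait = 23
  Job 5: wait = 31
Sum of waiting times = 84
Average waiting time = 84/5 = 16.8

16.8


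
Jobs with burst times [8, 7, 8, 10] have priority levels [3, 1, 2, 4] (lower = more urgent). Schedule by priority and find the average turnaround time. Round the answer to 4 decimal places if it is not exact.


Sort by priority (ascending = highest first):
Order: [(1, 7), (2, 8), (3, 8), (4, 10)]
Completion times:
  Priority 1, burst=7, C=7
  Priority 2, burst=8, C=15
  Priority 3, burst=8, C=23
  Priority 4, burst=10, C=33
Average turnaround = 78/4 = 19.5

19.5


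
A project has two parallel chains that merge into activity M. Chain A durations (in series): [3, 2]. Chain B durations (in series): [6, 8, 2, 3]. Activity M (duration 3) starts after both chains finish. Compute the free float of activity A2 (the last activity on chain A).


ES(A2) = sum of predecessors on chain A = 3
EF(A2) = ES + duration = 3 + 2 = 5
Successor of A2 is M. ES(M) = max(sum(A), sum(B)) = max(5, 19) = 19
Free float = ES(successor) - EF(current) = 19 - 5 = 14

14


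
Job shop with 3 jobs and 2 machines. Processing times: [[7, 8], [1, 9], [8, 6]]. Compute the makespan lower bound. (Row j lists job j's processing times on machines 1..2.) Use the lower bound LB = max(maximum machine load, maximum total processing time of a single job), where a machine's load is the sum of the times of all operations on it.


Machine loads:
  Machine 1: 7 + 1 + 8 = 16
  Machine 2: 8 + 9 + 6 = 23
Max machine load = 23
Job totals:
  Job 1: 15
  Job 2: 10
  Job 3: 14
Max job total = 15
Lower bound = max(23, 15) = 23

23


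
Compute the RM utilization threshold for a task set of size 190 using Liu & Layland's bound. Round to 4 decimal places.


Compute 2^(1/190) = 1.0036548056
Subtract 1: 1.0036548056 - 1 = 0.0036548056
Multiply by n: 190 * 0.0036548056 = 0.6944130640
Round to 4 dp: 0.6944

0.6944


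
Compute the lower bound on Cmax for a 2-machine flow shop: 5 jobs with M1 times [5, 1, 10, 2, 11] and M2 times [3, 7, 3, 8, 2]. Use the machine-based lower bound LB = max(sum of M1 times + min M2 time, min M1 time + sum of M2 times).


LB1 = sum(M1 times) + min(M2 times) = 29 + 2 = 31
LB2 = min(M1 times) + sum(M2 times) = 1 + 23 = 24
Lower bound = max(LB1, LB2) = max(31, 24) = 31

31


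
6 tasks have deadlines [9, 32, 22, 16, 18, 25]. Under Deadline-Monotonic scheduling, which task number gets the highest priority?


Sort tasks by relative deadline (ascending):
  Task 1: deadline = 9
  Task 4: deadline = 16
  Task 5: deadline = 18
  Task 3: deadline = 22
  Task 6: deadline = 25
  Task 2: deadline = 32
Priority order (highest first): [1, 4, 5, 3, 6, 2]
Highest priority task = 1

1


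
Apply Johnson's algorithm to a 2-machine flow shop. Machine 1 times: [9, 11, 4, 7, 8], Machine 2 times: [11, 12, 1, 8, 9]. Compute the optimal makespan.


Apply Johnson's rule:
  Group 1 (a <= b): [(4, 7, 8), (5, 8, 9), (1, 9, 11), (2, 11, 12)]
  Group 2 (a > b): [(3, 4, 1)]
Optimal job order: [4, 5, 1, 2, 3]
Schedule:
  Job 4: M1 done at 7, M2 done at 15
  Job 5: M1 done at 15, M2 done at 24
  Job 1: M1 done at 24, M2 done at 35
  Job 2: M1 done at 35, M2 done at 47
  Job 3: M1 done at 39, M2 done at 48
Makespan = 48

48


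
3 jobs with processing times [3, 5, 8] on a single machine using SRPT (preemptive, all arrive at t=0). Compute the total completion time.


Since all jobs arrive at t=0, SRPT equals SPT ordering.
SPT order: [3, 5, 8]
Completion times:
  Job 1: p=3, C=3
  Job 2: p=5, C=8
  Job 3: p=8, C=16
Total completion time = 3 + 8 + 16 = 27

27


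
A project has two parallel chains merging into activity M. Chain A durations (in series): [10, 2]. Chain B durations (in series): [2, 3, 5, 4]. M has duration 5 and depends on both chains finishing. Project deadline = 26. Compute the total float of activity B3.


Forward pass: ES(B3) = sum of predecessors on chain B = 5
EF = ES + duration = 5 + 5 = 10
Backward pass: LF(M) = deadline = 26; LS(M) = 26 - 5 = 21
LF(B3) = LS(M) - sum(successors on chain B) = 21 - 4 = 17
LS = LF - duration = 17 - 5 = 12
Total float = LS - ES = 12 - 5 = 7

7


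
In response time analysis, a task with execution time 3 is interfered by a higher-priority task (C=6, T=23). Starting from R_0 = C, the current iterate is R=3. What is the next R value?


R_next = C + ceil(R_prev / T_hp) * C_hp
ceil(3 / 23) = ceil(0.1304) = 1
Interference = 1 * 6 = 6
R_next = 3 + 6 = 9

9


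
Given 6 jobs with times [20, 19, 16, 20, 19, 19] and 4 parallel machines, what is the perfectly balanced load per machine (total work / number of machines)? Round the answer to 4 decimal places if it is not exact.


Total processing time = 20 + 19 + 16 + 20 + 19 + 19 = 113
Number of machines = 4
Ideal balanced load = 113 / 4 = 28.25

28.25


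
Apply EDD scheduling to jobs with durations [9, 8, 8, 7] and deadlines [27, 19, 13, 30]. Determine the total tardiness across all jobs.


Sort by due date (EDD order): [(8, 13), (8, 19), (9, 27), (7, 30)]
Compute completion times and tardiness:
  Job 1: p=8, d=13, C=8, tardiness=max(0,8-13)=0
  Job 2: p=8, d=19, C=16, tardiness=max(0,16-19)=0
  Job 3: p=9, d=27, C=25, tardiness=max(0,25-27)=0
  Job 4: p=7, d=30, C=32, tardiness=max(0,32-30)=2
Total tardiness = 2

2


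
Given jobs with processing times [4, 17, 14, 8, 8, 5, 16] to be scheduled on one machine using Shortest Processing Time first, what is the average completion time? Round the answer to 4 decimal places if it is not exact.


Sort jobs by processing time (SPT order): [4, 5, 8, 8, 14, 16, 17]
Compute completion times sequentially:
  Job 1: processing = 4, completes at 4
  Job 2: processing = 5, completes at 9
  Job 3: processing = 8, completes at 17
  Job 4: processing = 8, completes at 25
  Job 5: processing = 14, completes at 39
  Job 6: processing = 16, completes at 55
  Job 7: processing = 17, completes at 72
Sum of completion times = 221
Average completion time = 221/7 = 31.5714

31.5714


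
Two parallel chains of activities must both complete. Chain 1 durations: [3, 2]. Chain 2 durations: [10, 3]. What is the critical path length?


Path A total = 3 + 2 = 5
Path B total = 10 + 3 = 13
Critical path = longest path = max(5, 13) = 13

13


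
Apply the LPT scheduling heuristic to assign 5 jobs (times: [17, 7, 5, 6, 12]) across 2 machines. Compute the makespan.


Sort jobs in decreasing order (LPT): [17, 12, 7, 6, 5]
Assign each job to the least loaded machine:
  Machine 1: jobs [17, 6], load = 23
  Machine 2: jobs [12, 7, 5], load = 24
Makespan = max load = 24

24


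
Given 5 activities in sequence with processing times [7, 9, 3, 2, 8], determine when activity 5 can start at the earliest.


Activity 5 starts after activities 1 through 4 complete.
Predecessor durations: [7, 9, 3, 2]
ES = 7 + 9 + 3 + 2 = 21

21


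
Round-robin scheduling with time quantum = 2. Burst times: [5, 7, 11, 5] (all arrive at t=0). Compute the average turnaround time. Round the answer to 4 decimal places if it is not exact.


Time quantum = 2
Execution trace:
  J1 runs 2 units, time = 2
  J2 runs 2 units, time = 4
  J3 runs 2 units, time = 6
  J4 runs 2 units, time = 8
  J1 runs 2 units, time = 10
  J2 runs 2 units, time = 12
  J3 runs 2 units, time = 14
  J4 runs 2 units, time = 16
  J1 runs 1 units, time = 17
  J2 runs 2 units, time = 19
  J3 runs 2 units, time = 21
  J4 runs 1 units, time = 22
  J2 runs 1 units, time = 23
  J3 runs 2 units, time = 25
  J3 runs 2 units, time = 27
  J3 runs 1 units, time = 28
Finish times: [17, 23, 28, 22]
Average turnaround = 90/4 = 22.5

22.5


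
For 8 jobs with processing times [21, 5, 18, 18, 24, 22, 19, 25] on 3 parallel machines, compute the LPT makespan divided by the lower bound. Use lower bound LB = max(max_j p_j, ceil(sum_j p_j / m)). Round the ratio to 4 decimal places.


LPT order: [25, 24, 22, 21, 19, 18, 18, 5]
Machine loads after assignment: [61, 48, 43]
LPT makespan = 61
Lower bound = max(max_job, ceil(total/3)) = max(25, 51) = 51
Ratio = 61 / 51 = 1.1961

1.1961


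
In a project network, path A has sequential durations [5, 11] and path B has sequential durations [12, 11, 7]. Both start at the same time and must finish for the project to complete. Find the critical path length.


Path A total = 5 + 11 = 16
Path B total = 12 + 11 + 7 = 30
Critical path = longest path = max(16, 30) = 30

30


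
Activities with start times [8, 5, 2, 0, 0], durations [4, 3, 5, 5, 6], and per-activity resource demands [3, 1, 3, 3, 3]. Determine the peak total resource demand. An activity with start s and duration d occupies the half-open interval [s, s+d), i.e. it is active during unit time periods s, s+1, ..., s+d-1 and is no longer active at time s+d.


Each activity i is active on [start_i, start_i + duration_i).
Compute total resource usage per time slot:
  t=0: active resources = [3, 3], total = 6
  t=1: active resources = [3, 3], total = 6
  t=2: active resources = [3, 3, 3], total = 9
  t=3: active resources = [3, 3, 3], total = 9
  t=4: active resources = [3, 3, 3], total = 9
  t=5: active resources = [1, 3, 3], total = 7
  t=6: active resources = [1, 3], total = 4
  t=7: active resources = [1], total = 1
  t=8: active resources = [3], total = 3
  t=9: active resources = [3], total = 3
  t=10: active resources = [3], total = 3
  t=11: active resources = [3], total = 3
Peak resource demand = 9

9


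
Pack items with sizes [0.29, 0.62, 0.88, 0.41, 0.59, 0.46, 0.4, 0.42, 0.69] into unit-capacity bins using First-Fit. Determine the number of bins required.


Place items sequentially using First-Fit:
  Item 0.29 -> new Bin 1
  Item 0.62 -> Bin 1 (now 0.91)
  Item 0.88 -> new Bin 2
  Item 0.41 -> new Bin 3
  Item 0.59 -> Bin 3 (now 1.0)
  Item 0.46 -> new Bin 4
  Item 0.4 -> Bin 4 (now 0.86)
  Item 0.42 -> new Bin 5
  Item 0.69 -> new Bin 6
Total bins used = 6

6


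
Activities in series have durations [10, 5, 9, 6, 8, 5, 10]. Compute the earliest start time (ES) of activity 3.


Activity 3 starts after activities 1 through 2 complete.
Predecessor durations: [10, 5]
ES = 10 + 5 = 15

15


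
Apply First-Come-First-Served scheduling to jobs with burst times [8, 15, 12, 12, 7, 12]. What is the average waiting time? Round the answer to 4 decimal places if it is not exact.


FCFS order (as given): [8, 15, 12, 12, 7, 12]
Waiting times:
  Job 1: wait = 0
  Job 2: wait = 8
  Job 3: wait = 23
  Job 4: wait = 35
  Job 5: wait = 47
  Job 6: wait = 54
Sum of waiting times = 167
Average waiting time = 167/6 = 27.8333

27.8333


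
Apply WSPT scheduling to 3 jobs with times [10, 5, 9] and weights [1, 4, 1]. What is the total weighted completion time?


Compute p/w ratios and sort ascending (WSPT): [(5, 4), (9, 1), (10, 1)]
Compute weighted completion times:
  Job (p=5,w=4): C=5, w*C=4*5=20
  Job (p=9,w=1): C=14, w*C=1*14=14
  Job (p=10,w=1): C=24, w*C=1*24=24
Total weighted completion time = 58

58


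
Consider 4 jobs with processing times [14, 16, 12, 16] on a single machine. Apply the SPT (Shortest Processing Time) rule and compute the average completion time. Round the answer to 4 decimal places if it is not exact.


Sort jobs by processing time (SPT order): [12, 14, 16, 16]
Compute completion times sequentially:
  Job 1: processing = 12, completes at 12
  Job 2: processing = 14, completes at 26
  Job 3: processing = 16, completes at 42
  Job 4: processing = 16, completes at 58
Sum of completion times = 138
Average completion time = 138/4 = 34.5

34.5


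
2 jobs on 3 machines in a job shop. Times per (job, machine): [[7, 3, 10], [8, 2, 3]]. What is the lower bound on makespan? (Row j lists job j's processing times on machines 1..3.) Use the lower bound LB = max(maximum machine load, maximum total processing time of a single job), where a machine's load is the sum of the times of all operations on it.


Machine loads:
  Machine 1: 7 + 8 = 15
  Machine 2: 3 + 2 = 5
  Machine 3: 10 + 3 = 13
Max machine load = 15
Job totals:
  Job 1: 20
  Job 2: 13
Max job total = 20
Lower bound = max(15, 20) = 20

20


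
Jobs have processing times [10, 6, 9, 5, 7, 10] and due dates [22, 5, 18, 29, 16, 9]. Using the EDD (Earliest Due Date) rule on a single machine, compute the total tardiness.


Sort by due date (EDD order): [(6, 5), (10, 9), (7, 16), (9, 18), (10, 22), (5, 29)]
Compute completion times and tardiness:
  Job 1: p=6, d=5, C=6, tardiness=max(0,6-5)=1
  Job 2: p=10, d=9, C=16, tardiness=max(0,16-9)=7
  Job 3: p=7, d=16, C=23, tardiness=max(0,23-16)=7
  Job 4: p=9, d=18, C=32, tardiness=max(0,32-18)=14
  Job 5: p=10, d=22, C=42, tardiness=max(0,42-22)=20
  Job 6: p=5, d=29, C=47, tardiness=max(0,47-29)=18
Total tardiness = 67

67


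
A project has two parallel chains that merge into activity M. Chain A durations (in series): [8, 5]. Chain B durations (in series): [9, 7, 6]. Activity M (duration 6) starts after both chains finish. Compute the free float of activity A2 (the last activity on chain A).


ES(A2) = sum of predecessors on chain A = 8
EF(A2) = ES + duration = 8 + 5 = 13
Successor of A2 is M. ES(M) = max(sum(A), sum(B)) = max(13, 22) = 22
Free float = ES(successor) - EF(current) = 22 - 13 = 9

9


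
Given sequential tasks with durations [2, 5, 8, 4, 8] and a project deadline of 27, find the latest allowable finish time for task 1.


LF(activity 1) = deadline - sum of successor durations
Successors: activities 2 through 5 with durations [5, 8, 4, 8]
Sum of successor durations = 25
LF = 27 - 25 = 2

2


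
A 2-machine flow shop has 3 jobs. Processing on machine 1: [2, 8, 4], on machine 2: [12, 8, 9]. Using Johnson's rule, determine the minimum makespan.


Apply Johnson's rule:
  Group 1 (a <= b): [(1, 2, 12), (3, 4, 9), (2, 8, 8)]
  Group 2 (a > b): []
Optimal job order: [1, 3, 2]
Schedule:
  Job 1: M1 done at 2, M2 done at 14
  Job 3: M1 done at 6, M2 done at 23
  Job 2: M1 done at 14, M2 done at 31
Makespan = 31

31


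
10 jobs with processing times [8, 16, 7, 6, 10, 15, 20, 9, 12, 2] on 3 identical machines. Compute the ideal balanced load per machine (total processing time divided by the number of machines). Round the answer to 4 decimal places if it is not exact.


Total processing time = 8 + 16 + 7 + 6 + 10 + 15 + 20 + 9 + 12 + 2 = 105
Number of machines = 3
Ideal balanced load = 105 / 3 = 35.0

35.0


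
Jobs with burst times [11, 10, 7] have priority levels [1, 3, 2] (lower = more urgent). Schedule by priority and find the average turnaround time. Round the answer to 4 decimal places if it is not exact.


Sort by priority (ascending = highest first):
Order: [(1, 11), (2, 7), (3, 10)]
Completion times:
  Priority 1, burst=11, C=11
  Priority 2, burst=7, C=18
  Priority 3, burst=10, C=28
Average turnaround = 57/3 = 19.0

19.0


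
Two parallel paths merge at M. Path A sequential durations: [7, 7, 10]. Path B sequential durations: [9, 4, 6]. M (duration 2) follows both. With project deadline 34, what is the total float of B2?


Forward pass: ES(B2) = sum of predecessors on chain B = 9
EF = ES + duration = 9 + 4 = 13
Backward pass: LF(M) = deadline = 34; LS(M) = 34 - 2 = 32
LF(B2) = LS(M) - sum(successors on chain B) = 32 - 6 = 26
LS = LF - duration = 26 - 4 = 22
Total float = LS - ES = 22 - 9 = 13

13


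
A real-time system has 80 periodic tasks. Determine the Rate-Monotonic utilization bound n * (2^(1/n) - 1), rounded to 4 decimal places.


Compute 2^(1/80) = 1.0087019838
Subtract 1: 1.0087019838 - 1 = 0.0087019838
Multiply by n: 80 * 0.0087019838 = 0.6961587040
Round to 4 dp: 0.6962

0.6962


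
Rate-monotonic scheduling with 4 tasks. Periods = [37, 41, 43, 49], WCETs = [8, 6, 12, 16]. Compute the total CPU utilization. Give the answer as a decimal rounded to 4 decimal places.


Compute individual utilizations (exact fractions):
  Task 1: C/T = 8/37 (approx. 0.2162)
  Task 2: C/T = 6/41 (approx. 0.1463)
  Task 3: C/T = 12/43 (approx. 0.2791)
  Task 4: C/T = 16/49 (approx. 0.3265)
Total utilization U = 8/37 + 6/41 + 12/43 + 16/49 = 3094542/3196319
Rounded to 4 decimal places: U = 0.9682
RM (Liu & Layland) bound for 4 tasks = 0.756828; compare with U = 3094542/3196319 (approx. 0.968158)
bound < U <= 1, so the RM sufficient condition is not met (inconclusive; an exact test such as response-time analysis is needed).

0.9682


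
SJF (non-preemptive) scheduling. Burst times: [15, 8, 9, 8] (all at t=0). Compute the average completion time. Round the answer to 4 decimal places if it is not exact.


SJF order (ascending): [8, 8, 9, 15]
Completion times:
  Job 1: burst=8, C=8
  Job 2: burst=8, C=16
  Job 3: burst=9, C=25
  Job 4: burst=15, C=40
Average completion = 89/4 = 22.25

22.25


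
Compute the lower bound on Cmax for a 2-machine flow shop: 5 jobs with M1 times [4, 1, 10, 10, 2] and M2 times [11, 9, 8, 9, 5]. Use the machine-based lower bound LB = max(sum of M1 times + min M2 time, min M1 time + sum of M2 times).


LB1 = sum(M1 times) + min(M2 times) = 27 + 5 = 32
LB2 = min(M1 times) + sum(M2 times) = 1 + 42 = 43
Lower bound = max(LB1, LB2) = max(32, 43) = 43

43


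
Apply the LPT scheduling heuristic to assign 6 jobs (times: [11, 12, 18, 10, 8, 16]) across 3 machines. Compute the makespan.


Sort jobs in decreasing order (LPT): [18, 16, 12, 11, 10, 8]
Assign each job to the least loaded machine:
  Machine 1: jobs [18, 8], load = 26
  Machine 2: jobs [16, 10], load = 26
  Machine 3: jobs [12, 11], load = 23
Makespan = max load = 26

26


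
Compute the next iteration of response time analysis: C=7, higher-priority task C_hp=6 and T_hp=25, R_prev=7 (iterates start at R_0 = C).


R_next = C + ceil(R_prev / T_hp) * C_hp
ceil(7 / 25) = ceil(0.28) = 1
Interference = 1 * 6 = 6
R_next = 7 + 6 = 13

13


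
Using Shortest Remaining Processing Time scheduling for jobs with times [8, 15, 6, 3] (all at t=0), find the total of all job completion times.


Since all jobs arrive at t=0, SRPT equals SPT ordering.
SPT order: [3, 6, 8, 15]
Completion times:
  Job 1: p=3, C=3
  Job 2: p=6, C=9
  Job 3: p=8, C=17
  Job 4: p=15, C=32
Total completion time = 3 + 9 + 17 + 32 = 61

61


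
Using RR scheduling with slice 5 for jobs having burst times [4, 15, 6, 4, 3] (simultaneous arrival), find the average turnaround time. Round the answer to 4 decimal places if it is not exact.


Time quantum = 5
Execution trace:
  J1 runs 4 units, time = 4
  J2 runs 5 units, time = 9
  J3 runs 5 units, time = 14
  J4 runs 4 units, time = 18
  J5 runs 3 units, time = 21
  J2 runs 5 units, time = 26
  J3 runs 1 units, time = 27
  J2 runs 5 units, time = 32
Finish times: [4, 32, 27, 18, 21]
Average turnaround = 102/5 = 20.4

20.4
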